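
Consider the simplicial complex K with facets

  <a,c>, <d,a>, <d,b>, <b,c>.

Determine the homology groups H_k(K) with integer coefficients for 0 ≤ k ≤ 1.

Fix the vertex order a < b < c < d and write every simplex with vertices in increasing order. Then dim K = 1 and the simplices of K are:

  0-simplices (4): a, b, c, d
  1-simplices (4): ac, ad, bc, bd

so the chain groups are C_0 ≅ Z^4, C_1 ≅ Z^4.

The boundary map ∂_1: C_1 → C_0 sends each edge [p,q] (with p < q) to q − p. For instance
  ∂ad = d − a.
As a 4×4 matrix over Z this has rank 3, with invariant factors (1,1,1).

Computing H_k = (kernel of ∂_k) / (image of ∂_{k+1}):

  H_0: rank C_0 − rank ∂_1 = 4 − 3 = 1, and the invariant factors of ∂_1 are all 1, so H_0 = Z.
  H_1: rank ker ∂_1 − rank ∂_2 = (4 − 3) − 0 = 1, and there is no ∂_2, so H_1 = Z.

H_0 ≅ Z,  H_1 ≅ Z.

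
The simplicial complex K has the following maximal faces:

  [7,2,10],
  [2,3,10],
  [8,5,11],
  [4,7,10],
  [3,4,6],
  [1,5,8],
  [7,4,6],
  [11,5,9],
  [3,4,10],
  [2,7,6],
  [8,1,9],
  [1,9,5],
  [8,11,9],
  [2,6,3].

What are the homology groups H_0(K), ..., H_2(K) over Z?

H_0 ≅ Z^2,  H_1 = 0,  H_2 ≅ Z^2.

We work with the vertex ordering 1 < 2 < 3 < 4 < 5 < 6 < 7 < 8 < 9 < 10 < 11. The simplices of K, each written with vertices in increasing order, are:

  0-simplices (11): [1], [2], [3], [4], [5], [6], [7], [8], [9], [10], [11]
  1-simplices (21): [1,5], [1,8], [1,9], [2,3], [2,6], [2,7], [2,10], [3,4], [3,6], [3,10], [4,6], [4,7], [4,10], [5,8], [5,9], [5,11], [6,7], [7,10], [8,9], [8,11], [9,11]
  2-simplices (14): [1,5,8], [1,5,9], [1,8,9], [2,3,6], [2,3,10], [2,6,7], [2,7,10], [3,4,6], [3,4,10], [4,6,7], [4,7,10], [5,8,11], [5,9,11], [8,9,11]

Hence C_0 ≅ Z^11, C_1 ≅ Z^21, C_2 ≅ Z^14.

∂_1: C_1 → C_0 maps an edge to its endpoints' difference, ∂[p,q] = q − p.
As a 11×21 matrix over Z this has rank 9, with invariant factors (1,1,1,1,1,1,1,1,1).

The boundary map ∂_2: C_2 → C_1 acts by ∂[p,q,r] = [q,r] − [p,r] + [p,q]. For instance
  ∂[3,4,6] = [4,6] − [3,6] + [3,4],
  ∂[2,3,6] = [3,6] − [2,6] + [2,3].
This gives a 21×14 integer matrix of rank 12; reducing to Smith normal form yields diagonal entries (1,1,1,1,1,1,1,1,1,1,1,1).

Computing H_k = (kernel of ∂_k) / (image of ∂_{k+1}):

  H_0: rank C_0 − rank ∂_1 = 11 − 9 = 2, and the invariant factors of ∂_1 are all 1, so H_0 = Z^2.
  H_1: rank ker ∂_1 − rank ∂_2 = (21 − 9) − 12 = 0, and the invariant factors of ∂_2 are all 1, so H_1 = 0.
  H_2: rank ker ∂_2 − rank ∂_3 = (14 − 12) − 0 = 2, and there is no ∂_3, so H_2 = Z^2.

As a check, the Euler characteristic is 11 − 21 + 14 = 4, which agrees with 2 − 0 + 2 = 4.
(K is a triangulation of the disjoint union of the 2-sphere S^2 and the 2-sphere S^2.)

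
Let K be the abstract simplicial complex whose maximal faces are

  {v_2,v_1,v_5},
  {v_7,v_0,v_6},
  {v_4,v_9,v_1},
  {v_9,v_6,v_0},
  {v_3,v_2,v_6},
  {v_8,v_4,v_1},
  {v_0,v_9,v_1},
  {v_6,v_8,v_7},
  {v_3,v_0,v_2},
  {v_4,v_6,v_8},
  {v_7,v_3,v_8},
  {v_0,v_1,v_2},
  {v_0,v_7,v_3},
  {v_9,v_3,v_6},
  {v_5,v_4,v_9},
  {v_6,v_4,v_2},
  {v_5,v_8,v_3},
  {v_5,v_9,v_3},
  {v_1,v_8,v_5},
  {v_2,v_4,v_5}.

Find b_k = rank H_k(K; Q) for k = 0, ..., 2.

b_0 = 1, b_1 = 1, b_2 = 0.

Take the total order v_0 < v_1 < v_2 < v_3 < v_4 < v_5 < v_6 < v_7 < v_8 < v_9 on the vertex set. Then K (dimension 2) consists of the simplices:

  0-simplices (10): [v_0], [v_1], [v_2], [v_3], [v_4], [v_5], [v_6], [v_7], [v_8], [v_9]
  1-simplices (30): (30 of them)
  2-simplices (20): (20 of them)

Hence C_0 ≅ Z^10, C_1 ≅ Z^30, C_2 ≅ Z^20.

The boundary map ∂_1: C_1 → C_0 maps an edge to its endpoints' difference, ∂[p,q] = q − p. For instance
  ∂[v_6,v_8] = [v_8] − [v_6].
The 10×30 boundary matrix has rank 9 and Smith normal form diag(1,1,1,1,1,1,1,1,1).

∂_2: C_2 → C_1 acts by ∂[p,q,r] = [q,r] − [p,r] + [p,q]. For instance
  ∂[v_4,v_6,v_8] = [v_6,v_8] − [v_4,v_8] + [v_4,v_6],
  ∂[v_6,v_7,v_8] = [v_7,v_8] − [v_6,v_8] + [v_6,v_7].
The resulting 30×20 matrix has rank 20, and its Smith normal form has invariant factors (1,1,1,1,1,1,1,1,1,1,1,1,1,1,1,1,1,1,1,2).

Reading off H_k = ker ∂_k / im ∂_{k+1}:

  H_0: rank C_0 − rank ∂_1 = 10 − 9 = 1, and the invariant factors of ∂_1 are all 1, so H_0 ≅ Z.
  H_1: rank ker ∂_1 − rank ∂_2 = (30 − 9) − 20 = 1, and ∂_2 has invariant factor 2 > 1, so H_1 ≅ Z ⊕ Z/2.
  H_2: rank ker ∂_2 − rank ∂_3 = (20 − 20) − 0 = 0, and there is no ∂_3, so H_2 ≅ 0.

Hence the Betti numbers are b_0 = 1, b_1 = 1, b_2 = 0.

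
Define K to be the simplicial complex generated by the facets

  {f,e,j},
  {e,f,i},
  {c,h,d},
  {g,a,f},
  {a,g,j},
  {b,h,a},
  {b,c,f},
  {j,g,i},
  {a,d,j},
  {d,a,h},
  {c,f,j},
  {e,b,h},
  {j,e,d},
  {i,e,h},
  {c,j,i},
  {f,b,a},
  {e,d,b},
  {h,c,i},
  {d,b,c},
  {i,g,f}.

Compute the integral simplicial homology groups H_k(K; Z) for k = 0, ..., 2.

We work with the vertex ordering a < b < c < d < e < f < g < h < i < j. The simplices of K, each written with vertices in increasing order, are:

  0-simplices (10): a, b, c, d, e, f, g, h, i, j
  1-simplices (30): ab, ad, af, ag, ah, aj, bc, bd, be, bf, bh, cd, cf, ch, ci, cj, de, dh, dj, ef, eh, ei, ej, fg, fi, fj, gi, gj, hi, ij
  2-simplices (20): abf, abh, adh, adj, afg, agj, bcd, bcf, bde, beh, cdh, cfj, chi, cij, dej, efi, efj, ehi, fgi, gij

giving chain groups C_0 ≅ Z^10, C_1 ≅ Z^30, C_2 ≅ Z^20.

∂_1: C_1 → C_0 sends each edge [p,q] (with p < q) to q − p. For instance
  ∂cf = f − c.
The resulting 10×30 matrix has rank 9, and its Smith normal form has invariant factors (1,1,1,1,1,1,1,1,1).

∂_2: C_2 → C_1 maps a triangle to the signed sum of its edges. For instance
  ∂fgi = gi − fi + fg,
  ∂bcd = cd − bd + bc.
The resulting 30×20 matrix has rank 20, and its Smith normal form has invariant factors (1,1,1,1,1,1,1,1,1,1,1,1,1,1,1,1,1,1,1,2).

Computing H_k = (kernel of ∂_k) / (image of ∂_{k+1}):

  H_0: rank C_0 − rank ∂_1 = 10 − 9 = 1, and the invariant factors of ∂_1 are all 1, so H_0 ≅ Z.
  H_1: rank ker ∂_1 − rank ∂_2 = (30 − 9) − 20 = 1, and ∂_2 has invariant factor 2 > 1, so H_1 ≅ Z ⊕ Z/2Z.
  H_2: rank ker ∂_2 − rank ∂_3 = (20 − 20) − 0 = 0, and there is no ∂_3, so H_2 ≅ 0.

As a check, the Euler characteristic is 10 − 30 + 20 = 0, which agrees with 1 − 1 + 0 = 0.

H_0 = Z,  H_1 = Z ⊕ Z/2Z,  H_2 = 0.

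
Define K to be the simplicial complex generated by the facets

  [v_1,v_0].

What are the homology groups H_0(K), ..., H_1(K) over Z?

H_0 ≅ Z,  H_1 = 0.

Order the vertices as v_0 < v_1. Listing each simplex with vertices in this order, K has dimension 1 with simplices:

  0-simplices (2): [v_0], [v_1]
  1-simplices (1): [v_0,v_1]

giving chain groups C_0 ≅ Z^2, C_1 ≅ Z^1.

∂_1: C_1 → C_0 is given by ∂[p,q] = [q] − [p]. For instance
  ∂[v_0,v_1] = [v_1] − [v_0].
The resulting 2×1 matrix has rank 1, and its Smith normal form has invariant factors (1).

From H_k ≅ ker(∂_k) / im(∂_{k+1}) we obtain:

  H_0: rank C_0 − rank ∂_1 = 2 − 1 = 1, and the invariant factors of ∂_1 are all 1, so H_0 = Z.
  H_1: rank ker ∂_1 − rank ∂_2 = (1 − 1) − 0 = 0, and there is no ∂_2, so H_1 = 0.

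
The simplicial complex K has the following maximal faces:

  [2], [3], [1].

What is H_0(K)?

We work with the vertex ordering 1 < 2 < 3. The simplices of K, each written with vertices in increasing order, are:

  0-simplices (3): [1], [2], [3]

so the chain groups are C_0 ≅ Z^3.

Now H_k = ker ∂_k / im ∂_{k+1}, so:

  H_0: rank C_0 − rank ∂_1 = 3 − 0 = 3, and there is no ∂_1, so H_0 = Z^3.

H_0 = Z^3.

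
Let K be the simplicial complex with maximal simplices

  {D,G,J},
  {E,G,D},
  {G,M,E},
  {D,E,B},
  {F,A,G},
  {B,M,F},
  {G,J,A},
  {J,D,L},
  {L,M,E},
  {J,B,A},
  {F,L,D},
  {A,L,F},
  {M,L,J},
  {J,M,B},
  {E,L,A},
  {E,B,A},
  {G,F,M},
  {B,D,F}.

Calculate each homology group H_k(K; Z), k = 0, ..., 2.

H_0 = Z,  H_1 = Z^2,  H_2 = Z.

Take the total order A < B < D < E < F < G < J < L < M on the vertex set. Then K (dimension 2) consists of the simplices:

  0-simplices (9): A, B, D, E, F, G, J, L, M
  1-simplices (27): AB, AE, AF, AG, AJ, AL, BD, BE, BF, BJ, BM, DE, DF, DG, DJ, DL, EG, EL, EM, FG, FL, FM, GJ, GM, JL, JM, LM
  2-simplices (18): ABE, ABJ, AEL, AFG, AFL, AGJ, BDE, BDF, BFM, BJM, DEG, DFL, DGJ, DJL, EGM, ELM, FGM, JLM

so the chain groups are C_0 ≅ Z^9, C_1 ≅ Z^27, C_2 ≅ Z^18.

The boundary map ∂_1: C_1 → C_0 sends each edge [p,q] (with p < q) to q − p. For instance
  ∂AF = F − A.
As a 9×27 matrix over Z this has rank 8, with invariant factors (1,1,1,1,1,1,1,1).

Boundary ∂_2: C_2 → C_1 maps a triangle to the signed sum of its edges. For instance
  ∂DFL = FL − DL + DF,
  ∂BFM = FM − BM + BF.
As a 27×18 matrix over Z this has rank 17, with invariant factors (1,1,1,1,1,1,1,1,1,1,1,1,1,1,1,1,1).

From H_k ≅ ker(∂_k) / im(∂_{k+1}) we obtain:

  H_0: rank C_0 − rank ∂_1 = 9 − 8 = 1, and the invariant factors of ∂_1 are all 1, so H_0 = Z.
  H_1: rank ker ∂_1 − rank ∂_2 = (27 − 8) − 17 = 2, and the invariant factors of ∂_2 are all 1, so H_1 = Z^2.
  H_2: rank ker ∂_2 − rank ∂_3 = (18 − 17) − 0 = 1, and there is no ∂_3, so H_2 = Z.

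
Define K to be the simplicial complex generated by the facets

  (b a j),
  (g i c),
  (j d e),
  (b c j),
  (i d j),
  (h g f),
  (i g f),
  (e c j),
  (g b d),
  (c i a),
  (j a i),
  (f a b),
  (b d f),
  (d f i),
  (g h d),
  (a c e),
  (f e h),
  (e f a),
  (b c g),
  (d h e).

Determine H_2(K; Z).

H_2 = 0.

Take the total order a < b < c < d < e < f < g < h < i < j on the vertex set. Then K (dimension 2) consists of the simplices:

  0-simplices (10): a, b, c, d, e, f, g, h, i, j
  1-simplices (30): ab, ac, ae, af, ai, aj, bc, bd, bf, bg, bj, ce, cg, ci, cj, de, df, dg, dh, di, dj, ef, eh, ej, fg, fh, fi, gh, gi, ij
  2-simplices (20): abf, abj, ace, aci, aef, aij, bcg, bcj, bdf, bdg, cej, cgi, deh, dej, dfi, dgh, dij, efh, fgh, fgi

so the chain groups are C_0 ≅ Z^10, C_1 ≅ Z^30, C_2 ≅ Z^20.

Boundary ∂_1: C_1 → C_0 is given by ∂[p,q] = [q] − [p]. For instance
  ∂bj = j − b.
This gives a 10×30 integer matrix of rank 9; reducing to Smith normal form yields diagonal entries (1,1,1,1,1,1,1,1,1).

The boundary map ∂_2: C_2 → C_1 maps a triangle to the signed sum of its edges. For instance
  ∂deh = eh − dh + de,
  ∂abf = bf − af + ab.
The 30×20 boundary matrix has rank 20 and Smith normal form diag(1,1,1,1,1,1,1,1,1,1,1,1,1,1,1,1,1,1,1,2).

From H_k ≅ ker(∂_k) / im(∂_{k+1}) we obtain:

  H_2: rank ker ∂_2 − rank ∂_3 = (20 − 20) − 0 = 0, and there is no ∂_3, so H_2 = 0.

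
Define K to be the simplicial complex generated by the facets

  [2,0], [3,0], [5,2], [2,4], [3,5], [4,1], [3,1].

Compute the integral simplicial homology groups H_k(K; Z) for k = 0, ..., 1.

K has 6 vertices, 7 edges.
rank ∂_0 = 0, rank ∂_1 = 5 ⇒ b_0 = 6 − 0 − 5 = 1; all invariant factors of ∂_1 are 1 so no torsion. So H_0 ≅ Z.
rank ∂_1 = 5, rank ∂_2 = 0 ⇒ b_1 = 7 − 5 − 0 = 2. So H_1 ≅ Z^2.

H_0 = Z,  H_1 = Z^2.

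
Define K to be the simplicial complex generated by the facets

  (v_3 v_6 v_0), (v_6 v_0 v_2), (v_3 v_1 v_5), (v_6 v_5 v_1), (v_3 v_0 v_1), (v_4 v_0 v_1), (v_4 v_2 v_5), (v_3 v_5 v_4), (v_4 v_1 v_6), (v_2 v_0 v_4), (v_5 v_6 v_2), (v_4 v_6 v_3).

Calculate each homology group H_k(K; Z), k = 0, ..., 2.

H_0 = Z,  H_1 = Z/2Z,  H_2 = 0.

Take the total order v_0 < v_1 < v_2 < v_3 < v_4 < v_5 < v_6 on the vertex set. Then K (dimension 2) consists of the simplices:

  0-simplices (7): [v_0], [v_1], [v_2], [v_3], [v_4], [v_5], [v_6]
  1-simplices (18): (18 of them)
  2-simplices (12): (12 of them)

Hence C_0 ≅ Z^7, C_1 ≅ Z^18, C_2 ≅ Z^12.

The boundary map ∂_1: C_1 → C_0 is given by ∂[p,q] = [q] − [p].
This gives a 7×18 integer matrix of rank 6; reducing to Smith normal form yields diagonal entries (1,1,1,1,1,1).

∂_2: C_2 → C_1 sends each 2-simplex [p,q,r] to [q,r] − [p,r] + [p,q]. For instance
  ∂[v_0,v_3,v_6] = [v_3,v_6] − [v_0,v_6] + [v_0,v_3],
  ∂[v_2,v_4,v_5] = [v_4,v_5] − [v_2,v_5] + [v_2,v_4].
As a 18×12 matrix over Z this has rank 12, with invariant factors (1,1,1,1,1,1,1,1,1,1,1,2).

Now H_k = ker ∂_k / im ∂_{k+1}, so:

  H_0: rank C_0 − rank ∂_1 = 7 − 6 = 1, and the invariant factors of ∂_1 are all 1, so H_0 = Z.
  H_1: rank ker ∂_1 − rank ∂_2 = (18 − 6) − 12 = 0, and ∂_2 has invariant factor 2 > 1, so H_1 = Z/2Z.
  H_2: rank ker ∂_2 − rank ∂_3 = (12 − 12) − 0 = 0, and there is no ∂_3, so H_2 = 0.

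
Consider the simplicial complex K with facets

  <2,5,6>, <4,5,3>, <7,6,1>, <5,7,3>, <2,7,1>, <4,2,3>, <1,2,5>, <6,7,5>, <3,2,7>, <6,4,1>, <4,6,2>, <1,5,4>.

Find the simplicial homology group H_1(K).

Take the total order 1 < 2 < 3 < 4 < 5 < 6 < 7 on the vertex set. Then K (dimension 2) consists of the simplices:

  0-simplices (7): [1], [2], [3], [4], [5], [6], [7]
  1-simplices (18): [1,2], [1,4], [1,5], [1,6], [1,7], [2,3], [2,4], [2,5], [2,6], [2,7], [3,4], [3,5], [3,7], [4,5], [4,6], [5,6], [5,7], [6,7]
  2-simplices (12): [1,2,5], [1,2,7], [1,4,5], [1,4,6], [1,6,7], [2,3,4], [2,3,7], [2,4,6], [2,5,6], [3,4,5], [3,5,7], [5,6,7]

giving chain groups C_0 ≅ Z^7, C_1 ≅ Z^18, C_2 ≅ Z^12.

Boundary ∂_1: C_1 → C_0 is given by ∂[p,q] = [q] − [p]. For instance
  ∂[3,5] = [5] − [3].
The resulting 7×18 matrix has rank 6, and its Smith normal form has invariant factors (1,1,1,1,1,1).

The boundary map ∂_2: C_2 → C_1 acts by ∂[p,q,r] = [q,r] − [p,r] + [p,q]. For instance
  ∂[1,6,7] = [6,7] − [1,7] + [1,6],
  ∂[1,4,5] = [4,5] − [1,5] + [1,4].
The 18×12 boundary matrix has rank 12 and Smith normal form diag(1,1,1,1,1,1,1,1,1,1,1,2).

From H_k ≅ ker(∂_k) / im(∂_{k+1}) we obtain:

  H_1: rank ker ∂_1 − rank ∂_2 = (18 − 6) − 12 = 0, and ∂_2 has invariant factor 2 > 1, so H_1 = Z/2Z.

H_1 = Z/2Z.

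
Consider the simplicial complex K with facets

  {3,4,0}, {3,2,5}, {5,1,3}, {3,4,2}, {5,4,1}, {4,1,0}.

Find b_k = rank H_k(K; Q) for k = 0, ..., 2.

Order the vertices as 0 < 1 < 2 < 3 < 4 < 5. Listing each simplex with vertices in this order, K has dimension 2 with simplices:

  0-simplices (6): [0], [1], [2], [3], [4], [5]
  1-simplices (12): [0,1], [0,3], [0,4], [1,3], [1,4], [1,5], [2,3], [2,4], [2,5], [3,4], [3,5], [4,5]
  2-simplices (6): [0,1,4], [0,3,4], [1,3,5], [1,4,5], [2,3,4], [2,3,5]

Hence C_0 ≅ Z^6, C_1 ≅ Z^12, C_2 ≅ Z^6.

Boundary ∂_1: C_1 → C_0 maps an edge to its endpoints' difference, ∂[p,q] = q − p.
As a 6×12 matrix over Z this has rank 5, with invariant factors (1,1,1,1,1).

The boundary map ∂_2: C_2 → C_1 acts by ∂[p,q,r] = [q,r] − [p,r] + [p,q]. For instance
  ∂[1,4,5] = [4,5] − [1,5] + [1,4],
  ∂[2,3,4] = [3,4] − [2,4] + [2,3].
As a 12×6 matrix over Z this has rank 6, with invariant factors (1,1,1,1,1,1).

Reading off H_k = ker ∂_k / im ∂_{k+1}:

  H_0: rank C_0 − rank ∂_1 = 6 − 5 = 1, and the invariant factors of ∂_1 are all 1, so H_0 ≅ Z.
  H_1: rank ker ∂_1 − rank ∂_2 = (12 − 5) − 6 = 1, and the invariant factors of ∂_2 are all 1, so H_1 ≅ Z.
  H_2: rank ker ∂_2 − rank ∂_3 = (6 − 6) − 0 = 0, and there is no ∂_3, so H_2 ≅ 0.

(K is a triangulation of the cylinder S^1 x I.)

Hence the Betti numbers are b_0 = 1, b_1 = 1, b_2 = 0.

b_0 = 1, b_1 = 1, b_2 = 0.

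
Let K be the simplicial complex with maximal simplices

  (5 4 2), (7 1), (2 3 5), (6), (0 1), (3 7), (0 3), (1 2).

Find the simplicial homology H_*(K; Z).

H_0 ≅ Z^2,  H_1 ≅ Z^2,  H_2 = 0.

K has 8 vertices, 10 edges, 2 triangles.
rank ∂_0 = 0, rank ∂_1 = 6 ⇒ b_0 = 8 − 0 − 6 = 2; all invariant factors of ∂_1 are 1 so no torsion. So H_0 = Z^2.
rank ∂_1 = 6, rank ∂_2 = 2 ⇒ b_1 = 10 − 6 − 2 = 2; all invariant factors of ∂_2 are 1 so no torsion. So H_1 = Z^2.
rank ∂_2 = 2, rank ∂_3 = 0 ⇒ b_2 = 2 − 2 − 0 = 0. So H_2 = 0.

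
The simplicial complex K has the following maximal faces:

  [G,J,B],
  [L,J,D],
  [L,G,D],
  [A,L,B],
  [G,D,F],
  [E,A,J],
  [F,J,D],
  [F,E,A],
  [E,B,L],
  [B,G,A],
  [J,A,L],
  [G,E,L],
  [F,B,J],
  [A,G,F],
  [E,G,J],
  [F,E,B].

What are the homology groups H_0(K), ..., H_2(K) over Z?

Order the vertices as A < B < D < E < F < G < J < L. Listing each simplex with vertices in this order, K has dimension 2 with simplices:

  0-simplices (8): A, B, D, E, F, G, J, L
  1-simplices (24): AB, AE, AF, AG, AJ, AL, BE, BF, BG, BJ, BL, DF, DG, DJ, DL, EF, EG, EJ, EL, FG, FJ, GJ, GL, JL
  2-simplices (16): ABG, ABL, AEF, AEJ, AFG, AJL, BEF, BEL, BFJ, BGJ, DFG, DFJ, DGL, DJL, EGJ, EGL

Hence C_0 ≅ Z^8, C_1 ≅ Z^24, C_2 ≅ Z^16.

∂_1: C_1 → C_0 sends each edge [p,q] (with p < q) to q − p. For instance
  ∂GJ = J − G.
The resulting 8×24 matrix has rank 7, and its Smith normal form has invariant factors (1,1,1,1,1,1,1).

∂_2: C_2 → C_1 maps a triangle to the signed sum of its edges. For instance
  ∂DFJ = FJ − DJ + DF,
  ∂AEJ = EJ − AJ + AE.
As a 24×16 matrix over Z this has rank 15, with invariant factors (1,1,1,1,1,1,1,1,1,1,1,1,1,1,1).

Reading off H_k = ker ∂_k / im ∂_{k+1}:

  H_0: rank C_0 − rank ∂_1 = 8 − 7 = 1, and the invariant factors of ∂_1 are all 1, so H_0 ≅ Z.
  H_1: rank ker ∂_1 − rank ∂_2 = (24 − 7) − 15 = 2, and the invariant factors of ∂_2 are all 1, so H_1 ≅ Z^2.
  H_2: rank ker ∂_2 − rank ∂_3 = (16 − 15) − 0 = 1, and there is no ∂_3, so H_2 ≅ Z.

As a check, the Euler characteristic is 8 − 24 + 16 = 0, which agrees with 1 − 2 + 1 = 0.

H_0 = Z,  H_1 = Z^2,  H_2 = Z.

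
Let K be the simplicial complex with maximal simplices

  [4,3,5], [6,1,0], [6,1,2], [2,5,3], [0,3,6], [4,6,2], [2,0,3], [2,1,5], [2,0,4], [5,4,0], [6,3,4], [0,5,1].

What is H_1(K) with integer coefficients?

Take the total order 0 < 1 < 2 < 3 < 4 < 5 < 6 on the vertex set. Then K (dimension 2) consists of the simplices:

  0-simplices (7): [0], [1], [2], [3], [4], [5], [6]
  1-simplices (18): [0,1], [0,2], [0,3], [0,4], [0,5], [0,6], [1,2], [1,5], [1,6], [2,3], [2,4], [2,5], [2,6], [3,4], [3,5], [3,6], [4,5], [4,6]
  2-simplices (12): [0,1,5], [0,1,6], [0,2,3], [0,2,4], [0,3,6], [0,4,5], [1,2,5], [1,2,6], [2,3,5], [2,4,6], [3,4,5], [3,4,6]

Hence C_0 ≅ Z^7, C_1 ≅ Z^18, C_2 ≅ Z^12.

The boundary map ∂_1: C_1 → C_0 maps an edge to its endpoints' difference, ∂[p,q] = q − p.
The resulting 7×18 matrix has rank 6, and its Smith normal form has invariant factors (1,1,1,1,1,1).

Boundary ∂_2: C_2 → C_1 maps a triangle to the signed sum of its edges. For instance
  ∂[1,2,5] = [2,5] − [1,5] + [1,2],
  ∂[0,4,5] = [4,5] − [0,5] + [0,4].
This gives a 18×12 integer matrix of rank 12; reducing to Smith normal form yields diagonal entries (1,1,1,1,1,1,1,1,1,1,1,2).

Now H_k = ker ∂_k / im ∂_{k+1}, so:

  H_1: rank ker ∂_1 − rank ∂_2 = (18 − 6) − 12 = 0, and ∂_2 has invariant factor 2 > 1, so H_1 ≅ Z/2.

(K is a triangulation of the real projective plane RP^2.)

H_1 = Z/2.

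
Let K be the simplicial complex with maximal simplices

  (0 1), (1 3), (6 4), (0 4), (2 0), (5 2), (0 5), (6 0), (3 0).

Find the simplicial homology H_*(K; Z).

K has 7 vertices, 9 edges.
rank ∂_0 = 0, rank ∂_1 = 6 ⇒ b_0 = 7 − 0 − 6 = 1; all invariant factors of ∂_1 are 1 so no torsion. So H_0 ≅ Z.
rank ∂_1 = 6, rank ∂_2 = 0 ⇒ b_1 = 9 − 6 − 0 = 3. So H_1 ≅ Z^3.

H_0 = Z,  H_1 = Z^3.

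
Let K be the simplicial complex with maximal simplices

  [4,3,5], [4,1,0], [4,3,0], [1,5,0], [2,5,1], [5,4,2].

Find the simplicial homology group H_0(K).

H_0 ≅ Z.

Order the vertices as 0 < 1 < 2 < 3 < 4 < 5. Listing each simplex with vertices in this order, K has dimension 2 with simplices:

  0-simplices (6): [0], [1], [2], [3], [4], [5]
  1-simplices (12): [0,1], [0,3], [0,4], [0,5], [1,2], [1,4], [1,5], [2,4], [2,5], [3,4], [3,5], [4,5]
  2-simplices (6): [0,1,4], [0,1,5], [0,3,4], [1,2,5], [2,4,5], [3,4,5]

Hence C_0 ≅ Z^6, C_1 ≅ Z^12, C_2 ≅ Z^6.

The boundary map ∂_1: C_1 → C_0 maps an edge to its endpoints' difference, ∂[p,q] = q − p. For instance
  ∂[0,4] = [4] − [0].
As a 6×12 matrix over Z this has rank 5, with invariant factors (1,1,1,1,1).

The boundary map ∂_2: C_2 → C_1 acts by ∂[p,q,r] = [q,r] − [p,r] + [p,q]. For instance
  ∂[0,1,4] = [1,4] − [0,4] + [0,1],
  ∂[3,4,5] = [4,5] − [3,5] + [3,4].
As a 12×6 matrix over Z this has rank 6, with invariant factors (1,1,1,1,1,1).

Reading off H_k = ker ∂_k / im ∂_{k+1}:

  H_0: rank C_0 − rank ∂_1 = 6 − 5 = 1, and the invariant factors of ∂_1 are all 1, so H_0 = Z.

(K is a triangulation of the cylinder S^1 x I.)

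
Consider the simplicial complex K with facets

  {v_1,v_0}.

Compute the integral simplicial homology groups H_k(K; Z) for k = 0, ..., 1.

H_0 = Z,  H_1 = 0.

Order the vertices as v_0 < v_1. Listing each simplex with vertices in this order, K has dimension 1 with simplices:

  0-simplices (2): [v_0], [v_1]
  1-simplices (1): [v_0,v_1]

giving chain groups C_0 ≅ Z^2, C_1 ≅ Z^1.

The boundary map ∂_1: C_1 → C_0 maps an edge to its endpoints' difference, ∂[p,q] = q − p. For instance
  ∂[v_0,v_1] = [v_1] − [v_0].
As a 2×1 matrix over Z this has rank 1, with invariant factors (1).

Computing H_k = (kernel of ∂_k) / (image of ∂_{k+1}):

  H_0: rank C_0 − rank ∂_1 = 2 − 1 = 1, and the invariant factors of ∂_1 are all 1, so H_0 = Z.
  H_1: rank ker ∂_1 − rank ∂_2 = (1 − 1) − 0 = 0, and there is no ∂_2, so H_1 = 0.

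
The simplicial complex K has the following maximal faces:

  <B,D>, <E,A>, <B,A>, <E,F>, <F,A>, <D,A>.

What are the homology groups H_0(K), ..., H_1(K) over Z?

We work with the vertex ordering A < B < D < E < F. The simplices of K, each written with vertices in increasing order, are:

  0-simplices (5): A, B, D, E, F
  1-simplices (6): AB, AD, AE, AF, BD, EF

Hence C_0 ≅ Z^5, C_1 ≅ Z^6.

The boundary map ∂_1: C_1 → C_0 is given by ∂[p,q] = [q] − [p]. For instance
  ∂AB = B − A.
The 5×6 boundary matrix has rank 4 and Smith normal form diag(1,1,1,1).

From H_k ≅ ker(∂_k) / im(∂_{k+1}) we obtain:

  H_0: rank C_0 − rank ∂_1 = 5 − 4 = 1, and the invariant factors of ∂_1 are all 1, so H_0 = Z.
  H_1: rank ker ∂_1 − rank ∂_2 = (6 − 4) − 0 = 2, and there is no ∂_2, so H_1 = Z^2.

As a check, the Euler characteristic is 5 − 6 = -1, which agrees with 1 − 2 = -1.

H_0 ≅ Z,  H_1 ≅ Z^2.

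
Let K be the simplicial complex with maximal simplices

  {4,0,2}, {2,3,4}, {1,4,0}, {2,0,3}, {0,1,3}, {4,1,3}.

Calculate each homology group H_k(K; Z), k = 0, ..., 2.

We work with the vertex ordering 0 < 1 < 2 < 3 < 4. The simplices of K, each written with vertices in increasing order, are:

  0-simplices (5): [0], [1], [2], [3], [4]
  1-simplices (9): [0,1], [0,2], [0,3], [0,4], [1,3], [1,4], [2,3], [2,4], [3,4]
  2-simplices (6): [0,1,3], [0,1,4], [0,2,3], [0,2,4], [1,3,4], [2,3,4]

Hence C_0 ≅ Z^5, C_1 ≅ Z^9, C_2 ≅ Z^6.

The boundary map ∂_1: C_1 → C_0 maps an edge to its endpoints' difference, ∂[p,q] = q − p.
This gives a 5×9 integer matrix of rank 4; reducing to Smith normal form yields diagonal entries (1,1,1,1).

The boundary map ∂_2: C_2 → C_1 maps a triangle to the signed sum of its edges. For instance
  ∂[1,3,4] = [3,4] − [1,4] + [1,3],
  ∂[0,1,3] = [1,3] − [0,3] + [0,1].
As a 9×6 matrix over Z this has rank 5, with invariant factors (1,1,1,1,1).

Computing H_k = (kernel of ∂_k) / (image of ∂_{k+1}):

  H_0: rank C_0 − rank ∂_1 = 5 − 4 = 1, and the invariant factors of ∂_1 are all 1, so H_0 ≅ Z.
  H_1: rank ker ∂_1 − rank ∂_2 = (9 − 4) − 5 = 0, and the invariant factors of ∂_2 are all 1, so H_1 ≅ 0.
  H_2: rank ker ∂_2 − rank ∂_3 = (6 − 5) − 0 = 1, and there is no ∂_3, so H_2 ≅ Z.

(K is a triangulation of the 2-sphere S^2.)

H_0 ≅ Z,  H_1 = 0,  H_2 ≅ Z.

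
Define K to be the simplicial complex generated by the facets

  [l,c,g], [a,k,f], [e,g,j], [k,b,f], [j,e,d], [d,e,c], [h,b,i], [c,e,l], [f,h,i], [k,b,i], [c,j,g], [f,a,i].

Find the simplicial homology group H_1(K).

K has 12 vertices, 24 edges, 12 triangles.
rank ∂_1 = 10, rank ∂_2 = 12 ⇒ b_1 = 24 − 10 − 12 = 2; all invariant factors of ∂_2 are 1 so no torsion. So H_1 ≅ Z^2.

H_1 ≅ Z^2.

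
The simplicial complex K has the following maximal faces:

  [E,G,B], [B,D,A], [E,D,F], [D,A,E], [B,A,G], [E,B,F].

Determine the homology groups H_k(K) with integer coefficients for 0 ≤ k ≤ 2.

H_0 = Z,  H_1 = Z,  H_2 = 0.

We work with the vertex ordering A < B < D < E < F < G. The simplices of K, each written with vertices in increasing order, are:

  0-simplices (6): A, B, D, E, F, G
  1-simplices (12): AB, AD, AE, AG, BD, BE, BF, BG, DE, DF, EF, EG
  2-simplices (6): ABD, ABG, ADE, BEF, BEG, DEF

so the chain groups are C_0 ≅ Z^6, C_1 ≅ Z^12, C_2 ≅ Z^6.

The boundary map ∂_1: C_1 → C_0 is given by ∂[p,q] = [q] − [p].
The resulting 6×12 matrix has rank 5, and its Smith normal form has invariant factors (1,1,1,1,1).

∂_2: C_2 → C_1 sends each 2-simplex [p,q,r] to [q,r] − [p,r] + [p,q]. For instance
  ∂BEF = EF − BF + BE,
  ∂ADE = DE − AE + AD.
The resulting 12×6 matrix has rank 6, and its Smith normal form has invariant factors (1,1,1,1,1,1).

Computing H_k = (kernel of ∂_k) / (image of ∂_{k+1}):

  H_0: rank C_0 − rank ∂_1 = 6 − 5 = 1, and the invariant factors of ∂_1 are all 1, so H_0 = Z.
  H_1: rank ker ∂_1 − rank ∂_2 = (12 − 5) − 6 = 1, and the invariant factors of ∂_2 are all 1, so H_1 = Z.
  H_2: rank ker ∂_2 − rank ∂_3 = (6 − 6) − 0 = 0, and there is no ∂_3, so H_2 = 0.

As a check, the Euler characteristic is 6 − 12 + 6 = 0, which agrees with 1 − 1 + 0 = 0.
(K is a triangulation of the cylinder S^1 x I.)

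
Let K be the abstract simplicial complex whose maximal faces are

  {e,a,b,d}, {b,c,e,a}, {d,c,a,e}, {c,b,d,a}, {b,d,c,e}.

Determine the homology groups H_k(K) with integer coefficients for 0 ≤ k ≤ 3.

H_0 ≅ Z,  H_1 = 0,  H_2 = 0,  H_3 ≅ Z.

Take the total order a < b < c < d < e on the vertex set. Then K (dimension 3) consists of the simplices:

  0-simplices (5): a, b, c, d, e
  1-simplices (10): ab, ac, ad, ae, bc, bd, be, cd, ce, de
  2-simplices (10): abc, abd, abe, acd, ace, ade, bcd, bce, bde, cde
  3-simplices (5): abcd, abce, abde, acde, bcde

so the chain groups are C_0 ≅ Z^5, C_1 ≅ Z^10, C_2 ≅ Z^10, C_3 ≅ Z^5.

The boundary map ∂_1: C_1 → C_0 is given by ∂[p,q] = [q] − [p]. For instance
  ∂bc = c − b.
The resulting 5×10 matrix has rank 4, and its Smith normal form has invariant factors (1,1,1,1).

Boundary ∂_2: C_2 → C_1 sends each 2-simplex [p,q,r] to [q,r] − [p,r] + [p,q]. For instance
  ∂abd = bd − ad + ab,
  ∂bde = de − be + bd.
As a 10×10 matrix over Z this has rank 6, with invariant factors (1,1,1,1,1,1).

Boundary ∂_3: C_3 → C_2 sends each 3-simplex σ to the alternating sum Σ_i (−1)^i (σ with its i-th vertex removed). For instance
  ∂abcd = bcd − acd + abd − abc,
  ∂bcde = cde − bde + bce − bcd.
The resulting 10×5 matrix has rank 4, and its Smith normal form has invariant factors (1,1,1,1).

Now H_k = ker ∂_k / im ∂_{k+1}, so:

  H_0: rank C_0 − rank ∂_1 = 5 − 4 = 1, and the invariant factors of ∂_1 are all 1, so H_0 ≅ Z.
  H_1: rank ker ∂_1 − rank ∂_2 = (10 − 4) − 6 = 0, and the invariant factors of ∂_2 are all 1, so H_1 ≅ 0.
  H_2: rank ker ∂_2 − rank ∂_3 = (10 − 6) − 4 = 0, and the invariant factors of ∂_3 are all 1, so H_2 ≅ 0.
  H_3: rank ker ∂_3 − rank ∂_4 = (5 − 4) − 0 = 1, and there is no ∂_4, so H_3 ≅ Z.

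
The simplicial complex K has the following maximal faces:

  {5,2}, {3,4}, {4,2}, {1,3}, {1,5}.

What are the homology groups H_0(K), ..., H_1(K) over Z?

Fix the vertex order 1 < 2 < 3 < 4 < 5 and write every simplex with vertices in increasing order. Then dim K = 1 and the simplices of K are:

  0-simplices (5): [1], [2], [3], [4], [5]
  1-simplices (5): [1,3], [1,5], [2,4], [2,5], [3,4]

Hence C_0 ≅ Z^5, C_1 ≅ Z^5.

∂_1: C_1 → C_0 maps an edge to its endpoints' difference, ∂[p,q] = q − p. For instance
  ∂[2,5] = [5] − [2].
As a 5×5 matrix over Z this has rank 4, with invariant factors (1,1,1,1).

Reading off H_k = ker ∂_k / im ∂_{k+1}:

  H_0: rank C_0 − rank ∂_1 = 5 − 4 = 1, and the invariant factors of ∂_1 are all 1, so H_0 = Z.
  H_1: rank ker ∂_1 − rank ∂_2 = (5 − 4) − 0 = 1, and there is no ∂_2, so H_1 = Z.

As a check, the Euler characteristic is 5 − 5 = 0, which agrees with 1 − 1 = 0.

H_0 = Z,  H_1 = Z.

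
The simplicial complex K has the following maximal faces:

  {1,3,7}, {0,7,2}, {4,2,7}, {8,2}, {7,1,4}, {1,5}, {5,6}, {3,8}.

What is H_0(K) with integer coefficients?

H_0 = Z.

Fix the vertex order 0 < 1 < 2 < 3 < 4 < 5 < 6 < 7 < 8 and write every simplex with vertices in increasing order. Then dim K = 2 and the simplices of K are:

  0-simplices (9): [0], [1], [2], [3], [4], [5], [6], [7], [8]
  1-simplices (13): [0,2], [0,7], [1,3], [1,4], [1,5], [1,7], [2,4], [2,7], [2,8], [3,7], [3,8], [4,7], [5,6]
  2-simplices (4): [0,2,7], [1,3,7], [1,4,7], [2,4,7]

so the chain groups are C_0 ≅ Z^9, C_1 ≅ Z^13, C_2 ≅ Z^4.

Boundary ∂_1: C_1 → C_0 maps an edge to its endpoints' difference, ∂[p,q] = q − p.
The resulting 9×13 matrix has rank 8, and its Smith normal form has invariant factors (1,1,1,1,1,1,1,1).

The boundary map ∂_2: C_2 → C_1 sends each 2-simplex [p,q,r] to [q,r] − [p,r] + [p,q]. For instance
  ∂[2,4,7] = [4,7] − [2,7] + [2,4],
  ∂[1,4,7] = [4,7] − [1,7] + [1,4].
As a 13×4 matrix over Z this has rank 4, with invariant factors (1,1,1,1).

Reading off H_k = ker ∂_k / im ∂_{k+1}:

  H_0: rank C_0 − rank ∂_1 = 9 − 8 = 1, and the invariant factors of ∂_1 are all 1, so H_0 = Z.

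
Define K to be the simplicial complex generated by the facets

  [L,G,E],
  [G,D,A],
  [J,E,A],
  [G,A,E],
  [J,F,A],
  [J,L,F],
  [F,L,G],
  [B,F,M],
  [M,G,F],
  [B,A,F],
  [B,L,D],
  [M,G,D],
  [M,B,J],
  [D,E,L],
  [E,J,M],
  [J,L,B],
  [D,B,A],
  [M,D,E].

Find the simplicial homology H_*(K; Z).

H_0 = Z,  H_1 = Z × Z/2,  H_2 = 0.

Order the vertices as A < B < D < E < F < G < J < L < M. Listing each simplex with vertices in this order, K has dimension 2 with simplices:

  0-simplices (9): A, B, D, E, F, G, J, L, M
  1-simplices (27): AB, AD, AE, AF, AG, AJ, BD, BF, BJ, BL, BM, DE, DG, DL, DM, EG, EJ, EL, EM, FG, FJ, FL, FM, GL, GM, JL, JM
  2-simplices (18): ABD, ABF, ADG, AEG, AEJ, AFJ, BDL, BFM, BJL, BJM, DEL, DEM, DGM, EGL, EJM, FGL, FGM, FJL

so the chain groups are C_0 ≅ Z^9, C_1 ≅ Z^27, C_2 ≅ Z^18.

Boundary ∂_1: C_1 → C_0 sends each edge [p,q] (with p < q) to q − p. For instance
  ∂DE = E − D.
The 9×27 boundary matrix has rank 8 and Smith normal form diag(1,1,1,1,1,1,1,1).

Boundary ∂_2: C_2 → C_1 maps a triangle to the signed sum of its edges. For instance
  ∂FJL = JL − FL + FJ,
  ∂DEL = EL − DL + DE.
The 27×18 boundary matrix has rank 18 and Smith normal form diag(1,1,1,1,1,1,1,1,1,1,1,1,1,1,1,1,1,2).

Now H_k = ker ∂_k / im ∂_{k+1}, so:

  H_0: rank C_0 − rank ∂_1 = 9 − 8 = 1, and the invariant factors of ∂_1 are all 1, so H_0 ≅ Z.
  H_1: rank ker ∂_1 − rank ∂_2 = (27 − 8) − 18 = 1, and ∂_2 has invariant factor 2 > 1, so H_1 ≅ Z × Z/2.
  H_2: rank ker ∂_2 − rank ∂_3 = (18 − 18) − 0 = 0, and there is no ∂_3, so H_2 ≅ 0.

As a check, the Euler characteristic is 9 − 27 + 18 = 0, which agrees with 1 − 1 + 0 = 0.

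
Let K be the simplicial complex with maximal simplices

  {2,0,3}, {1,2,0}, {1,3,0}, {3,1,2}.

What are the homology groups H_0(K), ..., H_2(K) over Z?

Take the total order 0 < 1 < 2 < 3 on the vertex set. Then K (dimension 2) consists of the simplices:

  0-simplices (4): [0], [1], [2], [3]
  1-simplices (6): [0,1], [0,2], [0,3], [1,2], [1,3], [2,3]
  2-simplices (4): [0,1,2], [0,1,3], [0,2,3], [1,2,3]

so the chain groups are C_0 ≅ Z^4, C_1 ≅ Z^6, C_2 ≅ Z^4.

The boundary map ∂_1: C_1 → C_0 sends each edge [p,q] (with p < q) to q − p. For instance
  ∂[1,3] = [3] − [1].
The 4×6 boundary matrix has rank 3 and Smith normal form diag(1,1,1).

The boundary map ∂_2: C_2 → C_1 acts by ∂[p,q,r] = [q,r] − [p,r] + [p,q]. For instance
  ∂[1,2,3] = [2,3] − [1,3] + [1,2],
  ∂[0,1,3] = [1,3] − [0,3] + [0,1].
This gives a 6×4 integer matrix of rank 3; reducing to Smith normal form yields diagonal entries (1,1,1).

Reading off H_k = ker ∂_k / im ∂_{k+1}:

  H_0: rank C_0 − rank ∂_1 = 4 − 3 = 1, and the invariant factors of ∂_1 are all 1, so H_0 ≅ Z.
  H_1: rank ker ∂_1 − rank ∂_2 = (6 − 3) − 3 = 0, and the invariant factors of ∂_2 are all 1, so H_1 ≅ 0.
  H_2: rank ker ∂_2 − rank ∂_3 = (4 − 3) − 0 = 1, and there is no ∂_3, so H_2 ≅ Z.

(K is a triangulation of the 2-sphere S^2.)

H_0 ≅ Z,  H_1 = 0,  H_2 ≅ Z.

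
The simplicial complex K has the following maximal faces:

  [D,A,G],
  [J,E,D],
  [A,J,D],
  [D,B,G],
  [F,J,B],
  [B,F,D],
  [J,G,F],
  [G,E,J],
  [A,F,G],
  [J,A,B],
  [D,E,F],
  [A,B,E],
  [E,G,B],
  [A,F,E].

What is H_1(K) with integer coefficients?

H_1 = Z^2.

Fix the vertex order A < B < D < E < F < G < J and write every simplex with vertices in increasing order. Then dim K = 2 and the simplices of K are:

  0-simplices (7): A, B, D, E, F, G, J
  1-simplices (21): AB, AD, AE, AF, AG, AJ, BD, BE, BF, BG, BJ, DE, DF, DG, DJ, EF, EG, EJ, FG, FJ, GJ
  2-simplices (14): ABE, ABJ, ADG, ADJ, AEF, AFG, BDF, BDG, BEG, BFJ, DEF, DEJ, EGJ, FGJ

Hence C_0 ≅ Z^7, C_1 ≅ Z^21, C_2 ≅ Z^14.

∂_1: C_1 → C_0 is given by ∂[p,q] = [q] − [p]. For instance
  ∂AG = G − A.
This gives a 7×21 integer matrix of rank 6; reducing to Smith normal form yields diagonal entries (1,1,1,1,1,1).

∂_2: C_2 → C_1 acts by ∂[p,q,r] = [q,r] − [p,r] + [p,q]. For instance
  ∂DEJ = EJ − DJ + DE,
  ∂EGJ = GJ − EJ + EG.
As a 21×14 matrix over Z this has rank 13, with invariant factors (1,1,1,1,1,1,1,1,1,1,1,1,1).

Computing H_k = (kernel of ∂_k) / (image of ∂_{k+1}):

  H_1: rank ker ∂_1 − rank ∂_2 = (21 − 6) − 13 = 2, and the invariant factors of ∂_2 are all 1, so H_1 = Z^2.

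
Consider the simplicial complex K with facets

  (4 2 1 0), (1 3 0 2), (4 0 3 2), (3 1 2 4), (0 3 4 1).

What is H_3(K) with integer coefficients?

Order the vertices as 0 < 1 < 2 < 3 < 4. Listing each simplex with vertices in this order, K has dimension 3 with simplices:

  0-simplices (5): [0], [1], [2], [3], [4]
  1-simplices (10): [0,1], [0,2], [0,3], [0,4], [1,2], [1,3], [1,4], [2,3], [2,4], [3,4]
  2-simplices (10): [0,1,2], [0,1,3], [0,1,4], [0,2,3], [0,2,4], [0,3,4], [1,2,3], [1,2,4], [1,3,4], [2,3,4]
  3-simplices (5): [0,1,2,3], [0,1,2,4], [0,1,3,4], [0,2,3,4], [1,2,3,4]

so the chain groups are C_0 ≅ Z^5, C_1 ≅ Z^10, C_2 ≅ Z^10, C_3 ≅ Z^5.

∂_1: C_1 → C_0 is given by ∂[p,q] = [q] − [p]. For instance
  ∂[0,4] = [4] − [0].
This gives a 5×10 integer matrix of rank 4; reducing to Smith normal form yields diagonal entries (1,1,1,1).

The boundary map ∂_2: C_2 → C_1 maps a triangle to the signed sum of its edges. For instance
  ∂[1,3,4] = [3,4] − [1,4] + [1,3],
  ∂[1,2,3] = [2,3] − [1,3] + [1,2].
The 10×10 boundary matrix has rank 6 and Smith normal form diag(1,1,1,1,1,1).

The boundary map ∂_3: C_3 → C_2 sends each 3-simplex σ to the alternating sum Σ_i (−1)^i (σ with its i-th vertex removed). For instance
  ∂[0,1,3,4] = [1,3,4] − [0,3,4] + [0,1,4] − [0,1,3],
  ∂[0,1,2,3] = [1,2,3] − [0,2,3] + [0,1,3] − [0,1,2].
As a 10×5 matrix over Z this has rank 4, with invariant factors (1,1,1,1).

Reading off H_k = ker ∂_k / im ∂_{k+1}:

  H_3: rank ker ∂_3 − rank ∂_4 = (5 − 4) − 0 = 1, and there is no ∂_4, so H_3 = Z.

H_3 = Z.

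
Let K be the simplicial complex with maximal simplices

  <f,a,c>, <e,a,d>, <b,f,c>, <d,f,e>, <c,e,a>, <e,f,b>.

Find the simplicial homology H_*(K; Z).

H_0 ≅ Z,  H_1 ≅ Z,  H_2 = 0.

K has 6 vertices, 12 edges, 6 triangles.
rank ∂_0 = 0, rank ∂_1 = 5 ⇒ b_0 = 6 − 0 − 5 = 1; all invariant factors of ∂_1 are 1 so no torsion. So H_0 = Z.
rank ∂_1 = 5, rank ∂_2 = 6 ⇒ b_1 = 12 − 5 − 6 = 1; all invariant factors of ∂_2 are 1 so no torsion. So H_1 = Z.
rank ∂_2 = 6, rank ∂_3 = 0 ⇒ b_2 = 6 − 6 − 0 = 0. So H_2 = 0.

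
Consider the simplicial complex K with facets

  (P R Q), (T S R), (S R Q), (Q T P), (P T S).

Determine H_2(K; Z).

Fix the vertex order P < Q < R < S < T and write every simplex with vertices in increasing order. Then dim K = 2 and the simplices of K are:

  0-simplices (5): P, Q, R, S, T
  1-simplices (10): PQ, PR, PS, PT, QR, QS, QT, RS, RT, ST
  2-simplices (5): PQR, PQT, PST, QRS, RST

giving chain groups C_0 ≅ Z^5, C_1 ≅ Z^10, C_2 ≅ Z^5.

∂_1: C_1 → C_0 maps an edge to its endpoints' difference, ∂[p,q] = q − p. For instance
  ∂QR = R − Q.
The resulting 5×10 matrix has rank 4, and its Smith normal form has invariant factors (1,1,1,1).

Boundary ∂_2: C_2 → C_1 maps a triangle to the signed sum of its edges. For instance
  ∂RST = ST − RT + RS,
  ∂PQT = QT − PT + PQ.
The 10×5 boundary matrix has rank 5 and Smith normal form diag(1,1,1,1,1).

Reading off H_k = ker ∂_k / im ∂_{k+1}:

  H_2: rank ker ∂_2 − rank ∂_3 = (5 − 5) − 0 = 0, and there is no ∂_3, so H_2 = 0.

(K is a triangulation of the Möbius band.)

H_2 = 0.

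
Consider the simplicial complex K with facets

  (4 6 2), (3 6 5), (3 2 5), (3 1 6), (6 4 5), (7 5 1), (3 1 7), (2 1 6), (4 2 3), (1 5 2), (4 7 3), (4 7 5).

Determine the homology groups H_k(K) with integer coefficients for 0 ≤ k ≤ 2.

H_0 ≅ Z,  H_1 ≅ Z_2,  H_2 = 0.

Take the total order 1 < 2 < 3 < 4 < 5 < 6 < 7 on the vertex set. Then K (dimension 2) consists of the simplices:

  0-simplices (7): [1], [2], [3], [4], [5], [6], [7]
  1-simplices (18): [1,2], [1,3], [1,5], [1,6], [1,7], [2,3], [2,4], [2,5], [2,6], [3,4], [3,5], [3,6], [3,7], [4,5], [4,6], [4,7], [5,6], [5,7]
  2-simplices (12): [1,2,5], [1,2,6], [1,3,6], [1,3,7], [1,5,7], [2,3,4], [2,3,5], [2,4,6], [3,4,7], [3,5,6], [4,5,6], [4,5,7]

giving chain groups C_0 ≅ Z^7, C_1 ≅ Z^18, C_2 ≅ Z^12.

The boundary map ∂_1: C_1 → C_0 maps an edge to its endpoints' difference, ∂[p,q] = q − p. For instance
  ∂[2,4] = [4] − [2].
This gives a 7×18 integer matrix of rank 6; reducing to Smith normal form yields diagonal entries (1,1,1,1,1,1).

∂_2: C_2 → C_1 maps a triangle to the signed sum of its edges. For instance
  ∂[2,4,6] = [4,6] − [2,6] + [2,4],
  ∂[1,2,5] = [2,5] − [1,5] + [1,2].
The 18×12 boundary matrix has rank 12 and Smith normal form diag(1,1,1,1,1,1,1,1,1,1,1,2).

From H_k ≅ ker(∂_k) / im(∂_{k+1}) we obtain:

  H_0: rank C_0 − rank ∂_1 = 7 − 6 = 1, and the invariant factors of ∂_1 are all 1, so H_0 ≅ Z.
  H_1: rank ker ∂_1 − rank ∂_2 = (18 − 6) − 12 = 0, and ∂_2 has invariant factor 2 > 1, so H_1 ≅ Z_2.
  H_2: rank ker ∂_2 − rank ∂_3 = (12 − 12) − 0 = 0, and there is no ∂_3, so H_2 ≅ 0.

As a check, the Euler characteristic is 7 − 18 + 12 = 1, which agrees with 1 − 0 + 0 = 1.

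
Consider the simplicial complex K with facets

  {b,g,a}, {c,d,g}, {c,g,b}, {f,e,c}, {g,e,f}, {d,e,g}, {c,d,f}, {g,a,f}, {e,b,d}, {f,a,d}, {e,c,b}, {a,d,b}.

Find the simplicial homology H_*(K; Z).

Order the vertices as a < b < c < d < e < f < g. Listing each simplex with vertices in this order, K has dimension 2 with simplices:

  0-simplices (7): a, b, c, d, e, f, g
  1-simplices (18): ab, ad, af, ag, bc, bd, be, bg, cd, ce, cf, cg, de, df, dg, ef, eg, fg
  2-simplices (12): abd, abg, adf, afg, bce, bcg, bde, cdf, cdg, cef, deg, efg

so the chain groups are C_0 ≅ Z^7, C_1 ≅ Z^18, C_2 ≅ Z^12.

∂_1: C_1 → C_0 is given by ∂[p,q] = [q] − [p]. For instance
  ∂eg = g − e.
As a 7×18 matrix over Z this has rank 6, with invariant factors (1,1,1,1,1,1).

Boundary ∂_2: C_2 → C_1 maps a triangle to the signed sum of its edges. For instance
  ∂abd = bd − ad + ab,
  ∂abg = bg − ag + ab.
The 18×12 boundary matrix has rank 12 and Smith normal form diag(1,1,1,1,1,1,1,1,1,1,1,2).

Now H_k = ker ∂_k / im ∂_{k+1}, so:

  H_0: rank C_0 − rank ∂_1 = 7 − 6 = 1, and the invariant factors of ∂_1 are all 1, so H_0 ≅ Z.
  H_1: rank ker ∂_1 − rank ∂_2 = (18 − 6) − 12 = 0, and ∂_2 has invariant factor 2 > 1, so H_1 ≅ Z_2.
  H_2: rank ker ∂_2 − rank ∂_3 = (12 − 12) − 0 = 0, and there is no ∂_3, so H_2 ≅ 0.

H_0 ≅ Z,  H_1 ≅ Z_2,  H_2 = 0.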